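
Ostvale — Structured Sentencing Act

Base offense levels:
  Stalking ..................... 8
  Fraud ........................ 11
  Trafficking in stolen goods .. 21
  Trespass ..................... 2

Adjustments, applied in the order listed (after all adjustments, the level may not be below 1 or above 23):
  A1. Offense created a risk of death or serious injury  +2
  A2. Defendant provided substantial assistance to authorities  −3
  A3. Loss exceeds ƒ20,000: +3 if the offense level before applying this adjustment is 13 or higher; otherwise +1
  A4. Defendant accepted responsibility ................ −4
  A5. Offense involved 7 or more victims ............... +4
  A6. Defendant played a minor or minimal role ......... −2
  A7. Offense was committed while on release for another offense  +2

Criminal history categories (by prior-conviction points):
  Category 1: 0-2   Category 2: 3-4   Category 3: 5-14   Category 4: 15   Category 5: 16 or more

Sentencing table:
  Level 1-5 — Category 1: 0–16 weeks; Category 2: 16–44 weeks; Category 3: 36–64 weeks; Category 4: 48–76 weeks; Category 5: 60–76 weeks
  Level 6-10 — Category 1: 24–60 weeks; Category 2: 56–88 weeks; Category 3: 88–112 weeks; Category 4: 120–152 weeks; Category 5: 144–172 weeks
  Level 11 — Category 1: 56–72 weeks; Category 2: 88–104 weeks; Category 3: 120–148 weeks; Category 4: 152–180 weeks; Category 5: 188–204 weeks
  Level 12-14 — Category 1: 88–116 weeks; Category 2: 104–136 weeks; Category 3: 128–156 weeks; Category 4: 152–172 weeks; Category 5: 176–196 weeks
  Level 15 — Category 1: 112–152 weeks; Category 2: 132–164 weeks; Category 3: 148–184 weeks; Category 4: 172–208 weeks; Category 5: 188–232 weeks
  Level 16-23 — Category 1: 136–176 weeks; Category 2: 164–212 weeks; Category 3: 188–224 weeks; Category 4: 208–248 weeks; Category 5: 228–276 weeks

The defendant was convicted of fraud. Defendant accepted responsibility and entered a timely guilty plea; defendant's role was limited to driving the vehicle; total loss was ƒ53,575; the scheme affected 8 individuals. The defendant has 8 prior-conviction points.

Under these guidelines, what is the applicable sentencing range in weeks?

88-112 weeks

Base offense level for fraud: 11.
A1 does not apply.
A3 applies (level before this adjustment is 11 < 13, so +1): 11 + 1 = 12.
A4 applies: 12 − 4 = 8.
A5 applies: 8 + 4 = 12.
A6 applies: 12 − 2 = 10.
A7 does not apply.
Final offense level: 10.
Criminal history: 8 prior points → Category 3 (5-14).
Level 10 falls in the 6-10 band.
Grid: Level 6-10 × Category 3 = 88-112 weeks.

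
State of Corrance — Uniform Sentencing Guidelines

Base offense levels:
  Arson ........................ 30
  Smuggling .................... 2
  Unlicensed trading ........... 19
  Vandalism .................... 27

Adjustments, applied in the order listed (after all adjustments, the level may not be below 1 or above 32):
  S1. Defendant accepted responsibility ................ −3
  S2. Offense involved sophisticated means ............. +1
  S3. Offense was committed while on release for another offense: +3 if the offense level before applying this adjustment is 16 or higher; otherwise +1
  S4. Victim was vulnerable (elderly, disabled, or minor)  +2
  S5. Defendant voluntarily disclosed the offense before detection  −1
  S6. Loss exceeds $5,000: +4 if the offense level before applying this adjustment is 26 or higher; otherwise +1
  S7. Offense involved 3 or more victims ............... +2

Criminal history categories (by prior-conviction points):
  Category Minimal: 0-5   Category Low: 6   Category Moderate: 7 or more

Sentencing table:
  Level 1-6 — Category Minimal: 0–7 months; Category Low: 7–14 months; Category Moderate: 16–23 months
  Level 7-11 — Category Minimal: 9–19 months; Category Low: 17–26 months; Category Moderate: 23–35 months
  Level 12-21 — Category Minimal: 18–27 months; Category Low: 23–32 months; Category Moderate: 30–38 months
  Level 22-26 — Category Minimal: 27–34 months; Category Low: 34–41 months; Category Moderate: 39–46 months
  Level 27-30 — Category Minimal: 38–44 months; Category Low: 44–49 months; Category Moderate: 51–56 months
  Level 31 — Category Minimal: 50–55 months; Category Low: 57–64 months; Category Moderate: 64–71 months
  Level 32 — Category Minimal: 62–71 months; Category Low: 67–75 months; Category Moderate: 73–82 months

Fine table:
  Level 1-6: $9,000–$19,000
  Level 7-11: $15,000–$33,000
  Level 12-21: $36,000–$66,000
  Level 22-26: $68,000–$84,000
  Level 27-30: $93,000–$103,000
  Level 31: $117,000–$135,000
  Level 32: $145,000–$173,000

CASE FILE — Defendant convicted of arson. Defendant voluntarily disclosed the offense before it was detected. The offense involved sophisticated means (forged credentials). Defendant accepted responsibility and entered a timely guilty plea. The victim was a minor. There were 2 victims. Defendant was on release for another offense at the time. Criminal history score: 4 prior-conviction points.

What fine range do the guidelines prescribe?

$145,000–$173,000

Base offense level for arson: 30.
S1 applies: 30 − 3 = 27.
S2 applies: 27 + 1 = 28.
S3 applies (level before this adjustment is 28 ≥ 16, so +3): 28 + 3 = 31.
S4 applies: 31 + 2 = 33.
S5 applies: 33 − 1 = 32.
S7 does not apply.
Final offense level: 32.
Level 32 falls in the 32 band.
Fine table: Level 32 → $145,000–$173,000.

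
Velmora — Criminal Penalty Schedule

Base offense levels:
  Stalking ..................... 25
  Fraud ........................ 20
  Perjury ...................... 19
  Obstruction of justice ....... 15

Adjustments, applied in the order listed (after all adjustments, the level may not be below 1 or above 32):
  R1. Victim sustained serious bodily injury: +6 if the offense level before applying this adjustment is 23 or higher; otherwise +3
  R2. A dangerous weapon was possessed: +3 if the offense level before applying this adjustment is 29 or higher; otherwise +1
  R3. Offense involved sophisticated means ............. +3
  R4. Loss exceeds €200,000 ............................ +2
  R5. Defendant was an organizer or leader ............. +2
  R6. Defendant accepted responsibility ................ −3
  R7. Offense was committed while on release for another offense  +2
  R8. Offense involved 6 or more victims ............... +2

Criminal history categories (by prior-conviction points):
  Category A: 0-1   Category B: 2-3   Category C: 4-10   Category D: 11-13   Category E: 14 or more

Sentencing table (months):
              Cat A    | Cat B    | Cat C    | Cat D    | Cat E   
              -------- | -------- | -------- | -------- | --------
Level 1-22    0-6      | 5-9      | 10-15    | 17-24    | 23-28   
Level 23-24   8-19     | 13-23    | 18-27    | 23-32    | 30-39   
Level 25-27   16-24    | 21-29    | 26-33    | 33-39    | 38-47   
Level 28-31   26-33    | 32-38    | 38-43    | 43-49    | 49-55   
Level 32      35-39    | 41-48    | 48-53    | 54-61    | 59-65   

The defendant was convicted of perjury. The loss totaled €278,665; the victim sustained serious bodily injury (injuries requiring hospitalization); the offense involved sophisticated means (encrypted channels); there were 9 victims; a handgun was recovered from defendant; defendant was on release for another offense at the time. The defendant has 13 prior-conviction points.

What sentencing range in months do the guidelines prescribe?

Base offense level for perjury: 19.
R1 applies (level before this adjustment is 19 < 23, so +3): 19 + 3 = 22.
R2 applies (level before this adjustment is 22 < 29, so +1): 22 + 1 = 23.
R3 applies: 23 + 3 = 26.
R4 applies: 26 + 2 = 28.
R5 does not apply.
R6 does not apply.
R7 applies: 28 + 2 = 30.
R8 applies: 30 + 2 = 32.
Final offense level: 32.
Criminal history: 13 prior points → Category D (11-13).
Level 32 falls in the 32 band.
Grid: Level 32 × Category D = 54-61 months.

54-61 months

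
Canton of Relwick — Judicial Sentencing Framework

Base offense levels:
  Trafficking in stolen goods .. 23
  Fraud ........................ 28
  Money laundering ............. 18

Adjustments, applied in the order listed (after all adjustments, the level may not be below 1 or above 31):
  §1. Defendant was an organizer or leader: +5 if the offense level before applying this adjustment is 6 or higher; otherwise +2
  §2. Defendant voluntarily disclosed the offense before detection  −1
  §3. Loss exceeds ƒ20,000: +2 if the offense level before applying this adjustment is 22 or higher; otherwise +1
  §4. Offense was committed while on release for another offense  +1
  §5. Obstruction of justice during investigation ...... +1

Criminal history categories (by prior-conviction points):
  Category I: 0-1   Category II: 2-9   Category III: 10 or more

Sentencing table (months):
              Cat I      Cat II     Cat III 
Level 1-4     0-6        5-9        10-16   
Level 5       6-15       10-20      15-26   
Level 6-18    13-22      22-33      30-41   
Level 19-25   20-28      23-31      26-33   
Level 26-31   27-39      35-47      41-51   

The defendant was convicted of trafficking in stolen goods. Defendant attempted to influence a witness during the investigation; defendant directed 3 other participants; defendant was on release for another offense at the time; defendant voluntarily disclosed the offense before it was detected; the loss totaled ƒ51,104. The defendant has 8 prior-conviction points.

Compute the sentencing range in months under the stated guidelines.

35-47 months

Base offense level for trafficking in stolen goods: 23.
§1 applies (level before this adjustment is 23 ≥ 6, so +5): 23 + 5 = 28.
§2 applies: 28 − 1 = 27.
§3 applies (level before this adjustment is 27 ≥ 22, so +2): 27 + 2 = 29.
§4 applies: 29 + 1 = 30.
§5 applies: 30 + 1 = 31.
Final offense level: 31.
Criminal history: 8 prior points → Category II (2-9).
Level 31 falls in the 26-31 band.
Grid: Level 26-31 × Category II = 35-47 months.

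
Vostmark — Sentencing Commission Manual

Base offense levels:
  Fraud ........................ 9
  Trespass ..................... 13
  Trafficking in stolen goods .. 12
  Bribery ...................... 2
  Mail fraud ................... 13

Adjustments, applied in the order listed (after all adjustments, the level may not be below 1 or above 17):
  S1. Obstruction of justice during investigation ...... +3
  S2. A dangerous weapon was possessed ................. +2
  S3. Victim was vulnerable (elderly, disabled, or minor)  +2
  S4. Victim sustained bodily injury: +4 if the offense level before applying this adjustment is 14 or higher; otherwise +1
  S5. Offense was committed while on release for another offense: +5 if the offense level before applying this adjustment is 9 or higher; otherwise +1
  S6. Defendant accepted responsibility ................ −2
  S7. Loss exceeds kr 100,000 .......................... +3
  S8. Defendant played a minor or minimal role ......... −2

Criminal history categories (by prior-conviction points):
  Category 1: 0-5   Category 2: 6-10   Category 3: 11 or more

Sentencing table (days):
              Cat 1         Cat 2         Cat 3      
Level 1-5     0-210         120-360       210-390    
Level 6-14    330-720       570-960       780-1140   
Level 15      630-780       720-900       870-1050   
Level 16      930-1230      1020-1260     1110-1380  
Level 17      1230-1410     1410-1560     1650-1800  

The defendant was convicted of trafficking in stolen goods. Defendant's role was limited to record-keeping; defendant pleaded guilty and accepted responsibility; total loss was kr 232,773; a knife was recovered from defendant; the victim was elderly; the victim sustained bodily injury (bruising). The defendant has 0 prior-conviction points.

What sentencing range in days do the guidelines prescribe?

1230-1410 days

Base offense level for trafficking in stolen goods: 12.
S1 does not apply.
S2 applies: 12 + 2 = 14.
S3 applies: 14 + 2 = 16.
S4 applies (level before this adjustment is 16 ≥ 14, so +4): 16 + 4 = 20.
S5 does not apply.
S6 applies: 20 − 2 = 18.
S7 applies: 18 + 3 = 21.
S8 applies: 21 − 2 = 19.
Level 19 exceeds the maximum of 17; capped at 17.
Final offense level: 17.
Criminal history: 0 prior points → Category 1 (0-5).
Level 17 falls in the 17 band.
Grid: Level 17 × Category 1 = 1230-1410 days.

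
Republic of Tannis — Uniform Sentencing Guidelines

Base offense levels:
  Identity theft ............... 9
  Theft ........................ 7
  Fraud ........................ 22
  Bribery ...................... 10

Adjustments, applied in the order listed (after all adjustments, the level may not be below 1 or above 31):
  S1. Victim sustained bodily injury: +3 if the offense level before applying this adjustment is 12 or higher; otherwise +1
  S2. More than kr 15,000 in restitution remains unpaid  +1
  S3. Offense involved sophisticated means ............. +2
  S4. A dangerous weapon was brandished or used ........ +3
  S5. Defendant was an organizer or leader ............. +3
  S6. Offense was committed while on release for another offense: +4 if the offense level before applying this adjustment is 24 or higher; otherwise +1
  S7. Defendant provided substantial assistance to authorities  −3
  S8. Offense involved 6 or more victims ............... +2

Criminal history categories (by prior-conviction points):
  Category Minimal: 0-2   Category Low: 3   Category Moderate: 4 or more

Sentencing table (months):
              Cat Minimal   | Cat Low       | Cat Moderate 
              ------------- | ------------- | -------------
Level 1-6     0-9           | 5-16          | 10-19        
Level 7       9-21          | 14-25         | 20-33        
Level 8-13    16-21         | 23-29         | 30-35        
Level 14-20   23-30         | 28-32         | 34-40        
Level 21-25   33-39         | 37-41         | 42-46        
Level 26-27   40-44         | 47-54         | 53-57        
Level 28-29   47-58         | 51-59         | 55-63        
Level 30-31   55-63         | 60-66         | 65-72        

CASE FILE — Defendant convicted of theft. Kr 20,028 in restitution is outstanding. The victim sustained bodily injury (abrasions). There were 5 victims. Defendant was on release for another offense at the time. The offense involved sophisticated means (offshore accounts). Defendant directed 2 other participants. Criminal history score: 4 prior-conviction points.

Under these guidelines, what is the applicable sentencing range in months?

Base offense level for theft: 7.
S1 applies (level before this adjustment is 7 < 12, so +1): 7 + 1 = 8.
S2 applies: 8 + 1 = 9.
S3 applies: 9 + 2 = 11.
S5 applies: 11 + 3 = 14.
S6 applies (level before this adjustment is 14 < 24, so +1): 14 + 1 = 15.
Final offense level: 15.
Criminal history: 4 prior points → Category Moderate (4+).
Level 15 falls in the 14-20 band.
Grid: Level 14-20 × Category Moderate = 34-40 months.

34-40 months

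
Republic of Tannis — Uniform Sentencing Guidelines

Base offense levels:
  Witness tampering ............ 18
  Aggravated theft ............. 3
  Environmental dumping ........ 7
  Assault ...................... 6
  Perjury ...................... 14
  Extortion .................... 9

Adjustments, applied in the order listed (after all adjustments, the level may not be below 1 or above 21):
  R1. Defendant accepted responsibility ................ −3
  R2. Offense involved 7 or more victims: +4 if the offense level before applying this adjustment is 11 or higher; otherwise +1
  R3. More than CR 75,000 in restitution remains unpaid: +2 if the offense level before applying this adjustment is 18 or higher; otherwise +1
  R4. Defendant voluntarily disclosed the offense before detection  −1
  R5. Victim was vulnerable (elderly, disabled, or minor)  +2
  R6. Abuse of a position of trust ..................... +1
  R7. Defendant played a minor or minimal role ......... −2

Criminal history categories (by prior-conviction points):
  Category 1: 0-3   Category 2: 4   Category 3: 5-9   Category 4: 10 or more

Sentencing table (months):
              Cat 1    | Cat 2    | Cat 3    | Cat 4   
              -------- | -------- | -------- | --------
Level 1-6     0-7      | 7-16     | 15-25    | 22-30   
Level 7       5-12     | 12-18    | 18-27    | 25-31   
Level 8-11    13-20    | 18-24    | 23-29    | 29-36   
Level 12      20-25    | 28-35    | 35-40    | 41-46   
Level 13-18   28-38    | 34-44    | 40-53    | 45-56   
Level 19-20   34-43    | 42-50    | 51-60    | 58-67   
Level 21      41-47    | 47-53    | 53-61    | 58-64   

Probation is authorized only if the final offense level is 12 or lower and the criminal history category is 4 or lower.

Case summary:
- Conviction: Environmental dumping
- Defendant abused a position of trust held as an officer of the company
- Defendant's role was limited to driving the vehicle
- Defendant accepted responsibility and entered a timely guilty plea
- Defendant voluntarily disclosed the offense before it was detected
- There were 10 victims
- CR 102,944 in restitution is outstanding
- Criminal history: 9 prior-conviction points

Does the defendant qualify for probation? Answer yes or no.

Yes

Base offense level for environmental dumping: 7.
R1 applies: 7 − 3 = 4.
R2 applies (level before this adjustment is 4 < 11, so +1): 4 + 1 = 5.
R3 applies (level before this adjustment is 5 < 18, so +1): 5 + 1 = 6.
R4 applies: 6 − 1 = 5.
R5 does not apply.
R6 applies: 5 + 1 = 6.
R7 applies: 6 − 2 = 4.
Final offense level: 4.
Criminal history: 9 prior points → Category 3 (5-9).
Level 4 falls in the 1-6 band.
Grid: Level 1-6 × Category 3 = 15-25 months.
Probation check: level 4 ≤ 12 and category 3 ≤ 4 → eligible.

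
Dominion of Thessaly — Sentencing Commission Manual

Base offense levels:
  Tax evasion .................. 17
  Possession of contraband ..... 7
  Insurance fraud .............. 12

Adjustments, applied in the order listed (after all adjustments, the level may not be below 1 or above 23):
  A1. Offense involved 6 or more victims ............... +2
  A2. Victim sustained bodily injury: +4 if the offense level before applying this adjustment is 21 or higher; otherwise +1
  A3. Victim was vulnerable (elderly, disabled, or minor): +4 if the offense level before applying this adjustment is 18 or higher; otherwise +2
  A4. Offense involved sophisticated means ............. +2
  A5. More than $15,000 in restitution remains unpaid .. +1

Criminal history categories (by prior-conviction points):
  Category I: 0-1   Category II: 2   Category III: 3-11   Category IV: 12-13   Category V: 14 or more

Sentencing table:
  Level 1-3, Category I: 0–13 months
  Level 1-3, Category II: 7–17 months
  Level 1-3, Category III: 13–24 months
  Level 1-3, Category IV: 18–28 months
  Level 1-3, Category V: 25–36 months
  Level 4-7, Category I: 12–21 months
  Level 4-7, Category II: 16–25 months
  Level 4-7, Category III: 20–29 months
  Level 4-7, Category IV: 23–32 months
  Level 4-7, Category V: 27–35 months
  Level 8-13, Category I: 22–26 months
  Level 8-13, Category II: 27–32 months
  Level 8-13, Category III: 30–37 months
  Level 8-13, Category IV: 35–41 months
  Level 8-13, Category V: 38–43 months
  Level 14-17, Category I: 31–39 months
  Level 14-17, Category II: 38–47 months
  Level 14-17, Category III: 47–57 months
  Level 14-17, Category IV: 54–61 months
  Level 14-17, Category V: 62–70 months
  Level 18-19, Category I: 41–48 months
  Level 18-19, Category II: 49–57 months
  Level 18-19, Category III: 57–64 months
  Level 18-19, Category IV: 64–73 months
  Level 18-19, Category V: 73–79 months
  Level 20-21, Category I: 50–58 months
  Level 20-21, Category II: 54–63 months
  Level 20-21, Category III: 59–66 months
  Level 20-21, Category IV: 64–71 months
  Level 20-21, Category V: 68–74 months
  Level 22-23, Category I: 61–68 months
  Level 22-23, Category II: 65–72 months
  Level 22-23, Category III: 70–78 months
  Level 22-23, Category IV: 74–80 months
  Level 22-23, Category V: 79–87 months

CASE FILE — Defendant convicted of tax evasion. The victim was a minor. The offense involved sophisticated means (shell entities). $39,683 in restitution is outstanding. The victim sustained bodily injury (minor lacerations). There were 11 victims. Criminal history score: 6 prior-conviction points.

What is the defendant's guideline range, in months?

70-78 months

Base offense level for tax evasion: 17.
A1 applies: 17 + 2 = 19.
A2 applies (level before this adjustment is 19 < 21, so +1): 19 + 1 = 20.
A3 applies (level before this adjustment is 20 ≥ 18, so +4): 20 + 4 = 24.
A4 applies: 24 + 2 = 26.
A5 applies: 26 + 1 = 27.
Level 27 exceeds the maximum of 23; capped at 23.
Final offense level: 23.
Criminal history: 6 prior points → Category III (3-11).
Level 23 falls in the 22-23 band.
Grid: Level 22-23 × Category III = 70-78 months.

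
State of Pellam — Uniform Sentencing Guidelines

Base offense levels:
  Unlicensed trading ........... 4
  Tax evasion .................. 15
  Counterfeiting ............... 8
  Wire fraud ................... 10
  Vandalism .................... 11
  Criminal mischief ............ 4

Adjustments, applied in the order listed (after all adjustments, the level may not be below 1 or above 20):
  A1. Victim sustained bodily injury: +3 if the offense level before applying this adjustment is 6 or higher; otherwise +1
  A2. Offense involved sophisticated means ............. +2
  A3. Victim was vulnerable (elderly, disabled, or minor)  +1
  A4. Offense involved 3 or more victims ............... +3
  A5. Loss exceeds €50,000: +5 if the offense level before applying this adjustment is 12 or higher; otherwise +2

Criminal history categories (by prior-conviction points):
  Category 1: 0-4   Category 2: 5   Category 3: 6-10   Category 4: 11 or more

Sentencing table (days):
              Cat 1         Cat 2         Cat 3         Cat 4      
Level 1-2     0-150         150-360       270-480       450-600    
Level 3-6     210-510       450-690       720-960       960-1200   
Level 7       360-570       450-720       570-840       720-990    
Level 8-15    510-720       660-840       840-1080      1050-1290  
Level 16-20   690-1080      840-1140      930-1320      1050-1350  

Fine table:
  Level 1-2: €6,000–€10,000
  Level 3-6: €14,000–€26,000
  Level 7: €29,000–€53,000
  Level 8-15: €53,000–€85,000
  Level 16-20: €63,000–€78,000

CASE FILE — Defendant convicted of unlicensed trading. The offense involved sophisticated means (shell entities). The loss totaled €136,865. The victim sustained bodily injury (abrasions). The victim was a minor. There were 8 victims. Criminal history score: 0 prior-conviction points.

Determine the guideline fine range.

€53,000–€85,000

Base offense level for unlicensed trading: 4.
A1 applies (level before this adjustment is 4 < 6, so +1): 4 + 1 = 5.
A2 applies: 5 + 2 = 7.
A3 applies: 7 + 1 = 8.
A4 applies: 8 + 3 = 11.
A5 applies (level before this adjustment is 11 < 12, so +2): 11 + 2 = 13.
Final offense level: 13.
Level 13 falls in the 8-15 band.
Fine table: Level 8-15 → €53,000–€85,000.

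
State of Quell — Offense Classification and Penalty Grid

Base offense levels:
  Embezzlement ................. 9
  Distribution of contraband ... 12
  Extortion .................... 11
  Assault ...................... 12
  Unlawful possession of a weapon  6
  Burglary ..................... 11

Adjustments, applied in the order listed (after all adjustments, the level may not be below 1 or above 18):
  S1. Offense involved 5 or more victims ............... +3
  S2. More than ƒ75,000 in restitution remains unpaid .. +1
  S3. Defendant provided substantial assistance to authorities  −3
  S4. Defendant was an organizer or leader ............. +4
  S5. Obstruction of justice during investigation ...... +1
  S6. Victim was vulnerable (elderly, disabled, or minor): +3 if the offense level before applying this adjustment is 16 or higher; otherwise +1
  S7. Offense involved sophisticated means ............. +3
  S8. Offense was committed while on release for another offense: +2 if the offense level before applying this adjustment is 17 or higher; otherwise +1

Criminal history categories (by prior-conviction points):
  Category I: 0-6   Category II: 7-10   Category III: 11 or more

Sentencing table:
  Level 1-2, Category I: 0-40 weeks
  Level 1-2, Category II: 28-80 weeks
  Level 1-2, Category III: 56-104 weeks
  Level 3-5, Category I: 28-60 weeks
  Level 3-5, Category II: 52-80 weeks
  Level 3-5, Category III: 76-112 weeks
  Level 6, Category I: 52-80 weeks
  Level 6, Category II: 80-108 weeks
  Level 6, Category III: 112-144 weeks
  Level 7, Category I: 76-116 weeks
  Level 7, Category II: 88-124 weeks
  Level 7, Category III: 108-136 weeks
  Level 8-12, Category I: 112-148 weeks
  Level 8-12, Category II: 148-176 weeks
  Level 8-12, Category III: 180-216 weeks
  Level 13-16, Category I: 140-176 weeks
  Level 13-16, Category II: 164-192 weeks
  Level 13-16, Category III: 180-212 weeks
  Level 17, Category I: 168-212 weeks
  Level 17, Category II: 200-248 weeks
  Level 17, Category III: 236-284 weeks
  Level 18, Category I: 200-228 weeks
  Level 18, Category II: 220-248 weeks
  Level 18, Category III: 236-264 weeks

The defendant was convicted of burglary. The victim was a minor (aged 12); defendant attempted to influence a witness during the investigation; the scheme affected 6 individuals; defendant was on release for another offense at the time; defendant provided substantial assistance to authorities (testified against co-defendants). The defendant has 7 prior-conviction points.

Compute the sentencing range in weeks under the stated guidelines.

164-192 weeks

Base offense level for burglary: 11.
S1 applies: 11 + 3 = 14.
S2 does not apply.
S3 applies: 14 − 3 = 11.
S4 does not apply.
S5 applies: 11 + 1 = 12.
S6 applies (level before this adjustment is 12 < 16, so +1): 12 + 1 = 13.
S8 applies (level before this adjustment is 13 < 17, so +1): 13 + 1 = 14.
Final offense level: 14.
Criminal history: 7 prior points → Category II (7-10).
Level 14 falls in the 13-16 band.
Grid: Level 13-16 × Category II = 164-192 weeks.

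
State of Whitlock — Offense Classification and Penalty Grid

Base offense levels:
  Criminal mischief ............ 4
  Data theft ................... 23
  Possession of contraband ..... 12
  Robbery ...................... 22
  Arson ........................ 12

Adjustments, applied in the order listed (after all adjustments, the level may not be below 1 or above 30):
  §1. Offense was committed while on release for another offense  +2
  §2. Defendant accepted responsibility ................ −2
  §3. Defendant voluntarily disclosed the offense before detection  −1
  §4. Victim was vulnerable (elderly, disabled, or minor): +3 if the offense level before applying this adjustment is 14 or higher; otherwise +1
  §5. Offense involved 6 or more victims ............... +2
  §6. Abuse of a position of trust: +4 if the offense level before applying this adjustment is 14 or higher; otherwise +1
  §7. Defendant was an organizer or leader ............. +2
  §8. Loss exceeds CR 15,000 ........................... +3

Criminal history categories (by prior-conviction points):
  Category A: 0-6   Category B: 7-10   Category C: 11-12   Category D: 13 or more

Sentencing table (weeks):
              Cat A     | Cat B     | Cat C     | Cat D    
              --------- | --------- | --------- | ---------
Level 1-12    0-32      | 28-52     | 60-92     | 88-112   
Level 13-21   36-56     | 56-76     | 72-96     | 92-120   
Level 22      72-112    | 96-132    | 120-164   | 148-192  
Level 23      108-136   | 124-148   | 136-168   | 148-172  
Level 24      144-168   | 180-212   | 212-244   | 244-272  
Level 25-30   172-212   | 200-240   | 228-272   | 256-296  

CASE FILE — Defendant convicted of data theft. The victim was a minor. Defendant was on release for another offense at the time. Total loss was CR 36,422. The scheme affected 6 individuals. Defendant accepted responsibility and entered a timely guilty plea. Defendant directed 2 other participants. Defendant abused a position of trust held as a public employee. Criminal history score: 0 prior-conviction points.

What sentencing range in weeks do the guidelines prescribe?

Base offense level for data theft: 23.
§1 applies: 23 + 2 = 25.
§2 applies: 25 − 2 = 23.
§3 does not apply.
§4 applies (level before this adjustment is 23 ≥ 14, so +3): 23 + 3 = 26.
§5 applies: 26 + 2 = 28.
§6 applies (level before this adjustment is 28 ≥ 14, so +4): 28 + 4 = 32.
§7 applies: 32 + 2 = 34.
§8 applies: 34 + 3 = 37.
Level 37 exceeds the maximum of 30; capped at 30.
Final offense level: 30.
Criminal history: 0 prior points → Category A (0-6).
Level 30 falls in the 25-30 band.
Grid: Level 25-30 × Category A = 172-212 weeks.

172-212 weeks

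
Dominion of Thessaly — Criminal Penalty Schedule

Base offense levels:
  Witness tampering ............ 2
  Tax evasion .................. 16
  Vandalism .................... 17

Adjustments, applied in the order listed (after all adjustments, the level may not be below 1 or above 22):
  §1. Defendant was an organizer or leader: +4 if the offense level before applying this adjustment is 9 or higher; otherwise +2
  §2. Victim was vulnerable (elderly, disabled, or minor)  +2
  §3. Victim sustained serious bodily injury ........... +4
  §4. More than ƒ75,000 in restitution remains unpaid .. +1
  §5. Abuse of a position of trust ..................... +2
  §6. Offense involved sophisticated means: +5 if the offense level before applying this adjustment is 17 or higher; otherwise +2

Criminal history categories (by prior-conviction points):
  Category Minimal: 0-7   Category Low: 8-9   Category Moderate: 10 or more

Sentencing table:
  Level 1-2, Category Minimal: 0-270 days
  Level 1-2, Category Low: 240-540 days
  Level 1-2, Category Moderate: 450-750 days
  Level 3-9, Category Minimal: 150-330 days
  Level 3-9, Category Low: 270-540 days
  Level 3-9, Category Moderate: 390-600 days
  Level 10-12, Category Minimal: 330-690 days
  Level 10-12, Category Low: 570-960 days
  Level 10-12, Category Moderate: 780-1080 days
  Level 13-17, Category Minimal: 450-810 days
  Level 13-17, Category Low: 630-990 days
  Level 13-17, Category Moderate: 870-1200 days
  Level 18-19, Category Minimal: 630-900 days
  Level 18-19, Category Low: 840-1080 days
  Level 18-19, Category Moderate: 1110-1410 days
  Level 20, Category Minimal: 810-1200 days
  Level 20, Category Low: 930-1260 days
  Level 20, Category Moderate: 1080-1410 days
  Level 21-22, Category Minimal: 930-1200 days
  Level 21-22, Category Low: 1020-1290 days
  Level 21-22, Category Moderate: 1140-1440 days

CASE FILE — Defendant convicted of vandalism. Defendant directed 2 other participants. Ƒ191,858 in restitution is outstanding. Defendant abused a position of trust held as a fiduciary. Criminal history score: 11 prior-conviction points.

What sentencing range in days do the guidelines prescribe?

1140-1440 days

Base offense level for vandalism: 17.
§1 applies (level before this adjustment is 17 ≥ 9, so +4): 17 + 4 = 21.
§2 does not apply.
§4 applies: 21 + 1 = 22.
§5 applies: 22 + 2 = 24.
Level 24 exceeds the maximum of 22; capped at 22.
Final offense level: 22.
Criminal history: 11 prior points → Category Moderate (10+).
Level 22 falls in the 21-22 band.
Grid: Level 21-22 × Category Moderate = 1140-1440 days.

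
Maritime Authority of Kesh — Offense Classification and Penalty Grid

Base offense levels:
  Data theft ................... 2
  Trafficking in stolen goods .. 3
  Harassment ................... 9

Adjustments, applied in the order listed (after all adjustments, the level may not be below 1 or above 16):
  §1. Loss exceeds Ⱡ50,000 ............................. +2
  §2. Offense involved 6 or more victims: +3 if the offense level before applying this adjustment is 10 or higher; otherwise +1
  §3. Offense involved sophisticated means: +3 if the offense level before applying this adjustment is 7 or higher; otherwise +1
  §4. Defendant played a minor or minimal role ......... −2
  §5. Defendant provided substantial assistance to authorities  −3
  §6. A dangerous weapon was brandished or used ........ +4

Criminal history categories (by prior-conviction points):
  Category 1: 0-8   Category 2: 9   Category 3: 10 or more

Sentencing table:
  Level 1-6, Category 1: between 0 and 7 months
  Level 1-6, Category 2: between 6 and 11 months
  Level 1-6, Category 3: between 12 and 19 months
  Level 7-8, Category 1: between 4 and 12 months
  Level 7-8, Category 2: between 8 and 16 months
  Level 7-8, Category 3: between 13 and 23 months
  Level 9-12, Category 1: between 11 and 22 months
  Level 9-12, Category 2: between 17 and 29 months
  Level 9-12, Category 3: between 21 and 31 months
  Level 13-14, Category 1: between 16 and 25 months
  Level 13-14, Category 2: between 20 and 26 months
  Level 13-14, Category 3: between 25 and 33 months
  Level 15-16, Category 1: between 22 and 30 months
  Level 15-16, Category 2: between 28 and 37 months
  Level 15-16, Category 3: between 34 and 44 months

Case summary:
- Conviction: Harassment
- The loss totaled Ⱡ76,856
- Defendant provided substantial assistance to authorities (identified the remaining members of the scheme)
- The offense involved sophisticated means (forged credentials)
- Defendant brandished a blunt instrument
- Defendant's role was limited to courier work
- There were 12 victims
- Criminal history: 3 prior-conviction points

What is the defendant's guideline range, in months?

Base offense level for harassment: 9.
§1 applies: 9 + 2 = 11.
§2 applies (level before this adjustment is 11 ≥ 10, so +3): 11 + 3 = 14.
§3 applies (level before this adjustment is 14 ≥ 7, so +3): 14 + 3 = 17.
§4 applies: 17 − 2 = 15.
§5 applies: 15 − 3 = 12.
§6 applies: 12 + 4 = 16.
Final offense level: 16.
Criminal history: 3 prior points → Category 1 (0-8).
Level 16 falls in the 15-16 band.
Grid: Level 15-16 × Category 1 = 22-30 months.

22-30 months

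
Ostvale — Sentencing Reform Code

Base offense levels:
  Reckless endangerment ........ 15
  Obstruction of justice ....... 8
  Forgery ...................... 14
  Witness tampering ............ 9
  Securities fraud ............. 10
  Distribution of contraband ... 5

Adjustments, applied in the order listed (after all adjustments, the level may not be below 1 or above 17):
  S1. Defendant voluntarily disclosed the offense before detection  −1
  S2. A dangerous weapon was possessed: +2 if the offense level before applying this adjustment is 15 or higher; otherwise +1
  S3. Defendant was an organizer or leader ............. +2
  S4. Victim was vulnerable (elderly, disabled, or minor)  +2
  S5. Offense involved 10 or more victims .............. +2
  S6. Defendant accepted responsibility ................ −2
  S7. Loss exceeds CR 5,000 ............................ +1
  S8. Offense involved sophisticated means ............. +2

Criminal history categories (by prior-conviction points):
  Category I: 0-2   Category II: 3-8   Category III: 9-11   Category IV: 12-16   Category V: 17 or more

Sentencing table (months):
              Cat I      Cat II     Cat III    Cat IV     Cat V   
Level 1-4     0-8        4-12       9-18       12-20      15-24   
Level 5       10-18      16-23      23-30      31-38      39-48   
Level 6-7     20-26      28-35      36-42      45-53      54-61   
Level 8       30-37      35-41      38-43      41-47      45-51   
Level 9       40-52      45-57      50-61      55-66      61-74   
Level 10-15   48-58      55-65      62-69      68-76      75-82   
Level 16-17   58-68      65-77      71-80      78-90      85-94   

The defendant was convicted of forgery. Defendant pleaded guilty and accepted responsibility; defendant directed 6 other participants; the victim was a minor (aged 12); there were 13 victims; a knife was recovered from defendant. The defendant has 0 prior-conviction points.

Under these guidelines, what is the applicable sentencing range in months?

Base offense level for forgery: 14.
S2 applies (level before this adjustment is 14 < 15, so +1): 14 + 1 = 15.
S3 applies: 15 + 2 = 17.
S4 applies: 17 + 2 = 19.
S5 applies: 19 + 2 = 21.
S6 applies: 21 − 2 = 19.
S7 does not apply.
S8 does not apply.
Level 19 exceeds the maximum of 17; capped at 17.
Final offense level: 17.
Criminal history: 0 prior points → Category I (0-2).
Level 17 falls in the 16-17 band.
Grid: Level 16-17 × Category I = 58-68 months.

58-68 months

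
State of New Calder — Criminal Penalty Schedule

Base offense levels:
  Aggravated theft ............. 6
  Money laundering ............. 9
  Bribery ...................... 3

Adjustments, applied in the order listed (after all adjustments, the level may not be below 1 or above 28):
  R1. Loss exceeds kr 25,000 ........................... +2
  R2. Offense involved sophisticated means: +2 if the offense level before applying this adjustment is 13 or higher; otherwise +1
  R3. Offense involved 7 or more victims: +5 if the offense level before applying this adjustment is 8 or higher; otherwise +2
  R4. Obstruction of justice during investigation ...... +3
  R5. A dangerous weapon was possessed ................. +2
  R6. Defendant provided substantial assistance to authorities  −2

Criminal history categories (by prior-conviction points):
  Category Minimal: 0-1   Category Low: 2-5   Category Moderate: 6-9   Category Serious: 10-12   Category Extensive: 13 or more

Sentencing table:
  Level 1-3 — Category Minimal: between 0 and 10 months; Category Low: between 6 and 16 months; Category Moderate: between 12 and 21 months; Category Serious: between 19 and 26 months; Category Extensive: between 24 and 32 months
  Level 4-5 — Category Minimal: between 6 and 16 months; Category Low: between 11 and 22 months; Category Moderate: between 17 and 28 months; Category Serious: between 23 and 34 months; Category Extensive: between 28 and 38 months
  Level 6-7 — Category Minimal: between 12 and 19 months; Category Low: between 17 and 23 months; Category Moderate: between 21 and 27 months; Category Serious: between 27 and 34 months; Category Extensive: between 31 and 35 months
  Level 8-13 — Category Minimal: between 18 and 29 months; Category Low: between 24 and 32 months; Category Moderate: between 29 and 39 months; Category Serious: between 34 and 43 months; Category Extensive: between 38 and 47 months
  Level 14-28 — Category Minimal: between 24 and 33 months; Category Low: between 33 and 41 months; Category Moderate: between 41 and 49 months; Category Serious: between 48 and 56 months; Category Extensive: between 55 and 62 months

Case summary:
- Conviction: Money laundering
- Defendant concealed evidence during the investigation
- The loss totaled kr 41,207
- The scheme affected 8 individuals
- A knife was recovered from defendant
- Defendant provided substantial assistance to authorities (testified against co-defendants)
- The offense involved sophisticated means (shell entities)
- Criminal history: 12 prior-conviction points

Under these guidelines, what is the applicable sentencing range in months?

Base offense level for money laundering: 9.
R1 applies: 9 + 2 = 11.
R2 applies (level before this adjustment is 11 < 13, so +1): 11 + 1 = 12.
R3 applies (level before this adjustment is 12 ≥ 8, so +5): 12 + 5 = 17.
R4 applies: 17 + 3 = 20.
R5 applies: 20 + 2 = 22.
R6 applies: 22 − 2 = 20.
Final offense level: 20.
Criminal history: 12 prior points → Category Serious (10-12).
Level 20 falls in the 14-28 band.
Grid: Level 14-28 × Category Serious = 48-56 months.

48-56 months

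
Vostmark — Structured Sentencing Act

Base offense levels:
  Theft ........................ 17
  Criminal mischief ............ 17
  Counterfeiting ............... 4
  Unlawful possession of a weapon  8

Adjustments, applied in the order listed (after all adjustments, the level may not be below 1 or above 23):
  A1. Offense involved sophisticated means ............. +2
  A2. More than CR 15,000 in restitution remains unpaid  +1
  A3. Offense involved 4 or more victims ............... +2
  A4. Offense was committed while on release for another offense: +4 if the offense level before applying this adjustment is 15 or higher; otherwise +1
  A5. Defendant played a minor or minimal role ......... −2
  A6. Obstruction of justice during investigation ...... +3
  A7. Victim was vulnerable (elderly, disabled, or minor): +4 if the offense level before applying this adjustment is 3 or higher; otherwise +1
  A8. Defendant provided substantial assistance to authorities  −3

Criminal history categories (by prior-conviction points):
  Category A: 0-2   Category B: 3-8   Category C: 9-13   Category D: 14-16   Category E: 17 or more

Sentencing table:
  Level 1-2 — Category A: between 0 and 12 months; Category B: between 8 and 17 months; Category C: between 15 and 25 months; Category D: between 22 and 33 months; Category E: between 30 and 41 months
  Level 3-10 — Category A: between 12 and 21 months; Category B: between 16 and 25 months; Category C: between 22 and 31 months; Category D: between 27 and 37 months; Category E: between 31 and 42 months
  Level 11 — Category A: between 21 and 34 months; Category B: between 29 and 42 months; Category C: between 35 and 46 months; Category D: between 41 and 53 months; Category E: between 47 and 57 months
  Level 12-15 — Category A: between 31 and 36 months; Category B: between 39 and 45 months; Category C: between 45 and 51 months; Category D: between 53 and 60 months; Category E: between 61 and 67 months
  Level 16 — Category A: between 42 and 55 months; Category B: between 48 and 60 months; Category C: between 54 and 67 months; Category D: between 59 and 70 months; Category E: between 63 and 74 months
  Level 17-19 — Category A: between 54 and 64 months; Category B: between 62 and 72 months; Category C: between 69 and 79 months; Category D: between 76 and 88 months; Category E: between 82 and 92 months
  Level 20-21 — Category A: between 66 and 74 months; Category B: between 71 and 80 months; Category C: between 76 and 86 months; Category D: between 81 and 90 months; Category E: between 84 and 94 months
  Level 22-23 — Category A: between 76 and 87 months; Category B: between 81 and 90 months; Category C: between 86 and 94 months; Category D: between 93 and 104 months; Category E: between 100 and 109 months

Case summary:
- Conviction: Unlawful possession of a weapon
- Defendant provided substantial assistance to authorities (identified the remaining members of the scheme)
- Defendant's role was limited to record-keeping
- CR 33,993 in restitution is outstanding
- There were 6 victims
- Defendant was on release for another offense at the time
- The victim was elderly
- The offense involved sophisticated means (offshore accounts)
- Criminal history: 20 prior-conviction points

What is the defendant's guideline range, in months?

61-67 months

Base offense level for unlawful possession of a weapon: 8.
A1 applies: 8 + 2 = 10.
A2 applies: 10 + 1 = 11.
A3 applies: 11 + 2 = 13.
A4 applies (level before this adjustment is 13 < 15, so +1): 13 + 1 = 14.
A5 applies: 14 − 2 = 12.
A7 applies (level before this adjustment is 12 ≥ 3, so +4): 12 + 4 = 16.
A8 applies: 16 − 3 = 13.
Final offense level: 13.
Criminal history: 20 prior points → Category E (17+).
Level 13 falls in the 12-15 band.
Grid: Level 12-15 × Category E = 61-67 months.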